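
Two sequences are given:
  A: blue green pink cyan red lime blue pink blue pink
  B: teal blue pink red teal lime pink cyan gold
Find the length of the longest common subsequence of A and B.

A longest common subsequence is blue, pink, red, lime, pink (length 5); the LCS DP confirms no longer common subsequence exists.

5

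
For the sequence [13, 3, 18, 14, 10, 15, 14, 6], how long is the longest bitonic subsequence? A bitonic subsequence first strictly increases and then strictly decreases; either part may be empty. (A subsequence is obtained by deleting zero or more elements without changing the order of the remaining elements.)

5

One longest bitonic subsequence is 13, 18, 15, 14, 6 (positions 1,3,6,7,8): it rises to 18 then falls. Length 5 is optimal.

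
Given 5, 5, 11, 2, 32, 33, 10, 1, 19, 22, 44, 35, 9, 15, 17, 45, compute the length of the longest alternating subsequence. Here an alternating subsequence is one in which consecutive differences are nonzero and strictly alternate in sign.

A longest alternating subsequence is 5, 11, 2, 32, 10, 19, 9, 15 (positions 1,3,4,5,7,9,13,14); its 7 consecutive differences strictly alternate in sign, and length 8 is optimal.

8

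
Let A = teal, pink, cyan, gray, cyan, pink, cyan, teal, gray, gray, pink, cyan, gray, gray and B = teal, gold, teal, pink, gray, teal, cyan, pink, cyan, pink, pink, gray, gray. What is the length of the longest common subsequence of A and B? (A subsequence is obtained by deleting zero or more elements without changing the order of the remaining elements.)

Backtracking the LCS table gives one alignment: teal (A1,B3) → pink (A2,B4) → gray (A4,B5) → cyan (A5,B7) → pink (A6,B8) → cyan (A7,B9) → pink (A11,B11) → gray (A13,B12) → gray (A14,B13).
So the longest common subsequence has length 9.

9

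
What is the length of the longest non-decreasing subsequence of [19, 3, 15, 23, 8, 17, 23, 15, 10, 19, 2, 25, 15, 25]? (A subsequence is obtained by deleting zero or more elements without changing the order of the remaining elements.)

6

Scanning left to right, the best length ending at each element is: 19→1, 3→1, 15→2, 23→3, 8→2, 17→3, 23→4, 15→3, 10→3, 19→4, 2→1, 25→5, 15→4, 25→6.
So the longest non-decreasing subsequence has length 6, e.g. 3, 15, 23, 23, 25, 25.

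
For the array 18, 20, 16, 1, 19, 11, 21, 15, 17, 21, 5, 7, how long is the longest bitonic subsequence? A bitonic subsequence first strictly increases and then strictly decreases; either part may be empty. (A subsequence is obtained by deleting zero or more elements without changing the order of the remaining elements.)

Let inc[i] be the LIS ending at i and dec[i] the longest strictly decreasing subsequence starting at i. inc = [1, 2, 1, 1, 2, 2, 3, 3, 4, 5, 2, 3], dec = [4, 4, 3, 1, 3, 2, 3, 2, 2, 2, 1, 1].
max_i inc[i]+dec[i]−1 = 6, with one witness 1, 11, 15, 17, 21, 7.

6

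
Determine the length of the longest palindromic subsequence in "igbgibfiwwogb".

Using dp[i][j] = 2 + dp[i+1][j−1] if the ends match, else max(dp[i+1][j], dp[i][j−1]):
dp[1][13] = 7. A witness is bgifigb at positions 3,4,5,7,8,12,13.

7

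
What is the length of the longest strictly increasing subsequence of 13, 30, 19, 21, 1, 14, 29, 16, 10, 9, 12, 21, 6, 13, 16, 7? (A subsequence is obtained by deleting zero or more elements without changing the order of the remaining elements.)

5

Let dp[i] be the longest increasing subsequence ending at position i. Then dp = [1, 2, 2, 3, 1, 2, 4, 3, 2, 2, 3, 4, 2, 4, 5, 3].
The maximum is 5; one witness is 1, 10, 12, 13, 16 at positions 5,9,11,14,15.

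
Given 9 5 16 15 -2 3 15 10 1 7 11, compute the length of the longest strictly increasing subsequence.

Let dp[i] be the longest increasing subsequence ending at position i. Then dp = [1, 1, 2, 2, 1, 2, 3, 3, 2, 3, 4].
The maximum is 4; one witness is -2, 3, 10, 11 at positions 5,6,8,11.

4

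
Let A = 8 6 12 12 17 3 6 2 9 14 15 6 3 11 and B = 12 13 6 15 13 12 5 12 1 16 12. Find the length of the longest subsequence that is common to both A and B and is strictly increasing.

A longest common strictly increasing subsequence is 12, 15 (length 2); it appears in order in both A and B, and no longer such subsequence exists.

2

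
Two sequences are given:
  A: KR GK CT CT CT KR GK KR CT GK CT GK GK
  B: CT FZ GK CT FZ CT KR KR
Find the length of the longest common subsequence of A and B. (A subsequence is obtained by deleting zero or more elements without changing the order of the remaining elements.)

Backtracking the LCS table gives one alignment: GK (A2,B3) → CT (A3,B4) → CT (A5,B6) → KR (A6,B7) → KR (A8,B8).
So the longest common subsequence has length 5.

5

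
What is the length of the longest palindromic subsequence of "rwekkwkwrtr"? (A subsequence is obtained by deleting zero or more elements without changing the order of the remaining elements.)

7

One longest palindromic subsequence is rwkwkwr (positions 1,2,4,6,7,8,11); it reads the same forward and backward, and the interval DP gives dp[1][11] = 7.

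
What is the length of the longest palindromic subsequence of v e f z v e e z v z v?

8

Using dp[i][j] = 2 + dp[i+1][j−1] if the ends match, else max(dp[i+1][j], dp[i][j−1]):
dp[1][11] = 8. A witness is vzveevzv at positions 1,4,5,6,7,9,10,11.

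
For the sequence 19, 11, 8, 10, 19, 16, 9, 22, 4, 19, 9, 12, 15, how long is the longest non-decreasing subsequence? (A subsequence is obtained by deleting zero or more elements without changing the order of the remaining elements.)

One longest non-decreasing subsequence is 8, 9, 9, 12, 15 (positions 3,7,11,12,13), of length 5; no longer one exists.

5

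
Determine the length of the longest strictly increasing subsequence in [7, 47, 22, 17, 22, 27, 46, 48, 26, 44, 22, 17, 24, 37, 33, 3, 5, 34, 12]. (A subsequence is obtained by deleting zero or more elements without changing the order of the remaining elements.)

Scanning left to right, the best length ending at each element is: 7→1, 47→2, 22→2, 17→2, 22→3, 27→4, 46→5, 48→6, 26→4, 44→5, 22→3, 17→2, 24→4, 37→5, 33→5, 3→1, 5→2, 34→6, 12→3.
So the longest increasing subsequence has length 6, e.g. 7, 17, 22, 27, 46, 48.

6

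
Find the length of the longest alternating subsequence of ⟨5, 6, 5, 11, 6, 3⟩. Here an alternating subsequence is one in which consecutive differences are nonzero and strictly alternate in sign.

5

Track the best alternating length ending on an up-step vs a down-step at each position: up/down = 1/1, 2/1, 1/3, 4/1, 4/5, 1/5.
The maximum over both is 5; one such subsequence is 5, 6, 5, 11, 6.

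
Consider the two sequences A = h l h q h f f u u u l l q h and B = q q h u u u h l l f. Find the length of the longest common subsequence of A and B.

Backtracking the LCS table gives one alignment: q (A4,B2) → h (A5,B3) → u (A8,B4) → u (A9,B5) → u (A10,B6) → l (A11,B8) → l (A12,B9).
So the longest common subsequence has length 7.

7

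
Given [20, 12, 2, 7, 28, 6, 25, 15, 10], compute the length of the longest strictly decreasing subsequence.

4

Let dp[i] be the longest decreasing subsequence ending at position i. Then dp = [1, 2, 3, 3, 1, 4, 2, 3, 4].
The maximum is 4; one witness is 20, 12, 7, 6 at positions 1,2,4,6.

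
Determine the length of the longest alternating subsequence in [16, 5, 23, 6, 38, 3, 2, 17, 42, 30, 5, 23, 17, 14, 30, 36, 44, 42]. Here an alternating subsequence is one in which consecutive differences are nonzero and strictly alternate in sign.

12

A longest alternating subsequence is 16, 5, 23, 6, 38, 3, 17, 5, 23, 17, 44, 42 (positions 1,2,3,4,5,6,8,11,12,13,17,18); its 11 consecutive differences strictly alternate in sign, and length 12 is optimal.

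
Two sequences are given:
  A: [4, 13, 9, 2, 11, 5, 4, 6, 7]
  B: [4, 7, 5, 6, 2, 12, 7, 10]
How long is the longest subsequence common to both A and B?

4

Backtracking the LCS table gives one alignment: 4 (A1,B1) → 5 (A6,B3) → 6 (A8,B4) → 7 (A9,B7).
So the longest common subsequence has length 4.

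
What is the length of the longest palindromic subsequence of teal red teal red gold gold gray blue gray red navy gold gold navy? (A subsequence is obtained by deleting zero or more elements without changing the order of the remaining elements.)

One longest palindromic subsequence is gold gold gray blue gray gold gold (positions 5,6,7,8,9,12,13); it reads the same forward and backward, and the interval DP gives dp[1][14] = 7.

7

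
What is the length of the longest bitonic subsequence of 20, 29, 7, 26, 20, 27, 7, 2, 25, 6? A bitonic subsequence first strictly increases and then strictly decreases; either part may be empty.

One longest bitonic subsequence is 20, 29, 26, 20, 7, 6 (positions 1,2,4,5,7,10): it rises to 29 then falls. Length 6 is optimal.

6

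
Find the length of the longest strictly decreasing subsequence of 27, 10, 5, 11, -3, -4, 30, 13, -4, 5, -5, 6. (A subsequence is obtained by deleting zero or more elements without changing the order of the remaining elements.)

Let dp[i] be the longest decreasing subsequence ending at position i. Then dp = [1, 2, 3, 2, 4, 5, 1, 2, 5, 3, 6, 3].
The maximum is 6; one witness is 27, 10, 5, -3, -4, -5 at positions 1,2,3,5,6,11.

6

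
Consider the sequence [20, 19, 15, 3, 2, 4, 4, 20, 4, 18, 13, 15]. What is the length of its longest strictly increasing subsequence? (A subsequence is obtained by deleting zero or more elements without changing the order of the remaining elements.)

4

Let dp[i] be the longest increasing subsequence ending at position i. Then dp = [1, 1, 1, 1, 1, 2, 2, 3, 2, 3, 3, 4].
The maximum is 4; one witness is 3, 4, 13, 15 at positions 4,6,11,12.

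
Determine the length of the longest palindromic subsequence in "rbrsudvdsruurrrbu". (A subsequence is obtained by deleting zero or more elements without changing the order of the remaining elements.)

9

One longest palindromic subsequence is brudvdurb (positions 2,3,5,6,7,8,12,15,16); it reads the same forward and backward, and the interval DP gives dp[1][17] = 9.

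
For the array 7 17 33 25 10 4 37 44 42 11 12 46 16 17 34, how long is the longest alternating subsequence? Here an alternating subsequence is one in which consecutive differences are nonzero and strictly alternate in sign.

8

A longest alternating subsequence is 7, 33, 25, 44, 42, 46, 16, 17 (positions 1,3,4,8,9,12,13,14); its 7 consecutive differences strictly alternate in sign, and length 8 is optimal.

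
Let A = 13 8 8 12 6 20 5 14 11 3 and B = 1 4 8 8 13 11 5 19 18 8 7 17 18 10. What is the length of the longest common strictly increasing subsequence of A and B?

A longest common strictly increasing subsequence is 8, 11 (length 2); it appears in order in both A and B, and no longer such subsequence exists.

2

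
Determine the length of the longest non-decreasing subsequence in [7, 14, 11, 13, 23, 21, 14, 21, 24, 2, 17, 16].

6

Let dp[i] be the longest non-decreasing subsequence ending at position i. Then dp = [1, 2, 2, 3, 4, 4, 4, 5, 6, 1, 5, 5].
The maximum is 6; one witness is 7, 11, 13, 21, 21, 24 at positions 1,3,4,6,8,9.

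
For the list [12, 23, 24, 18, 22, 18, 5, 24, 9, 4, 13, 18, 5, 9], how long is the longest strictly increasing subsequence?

Let dp[i] be the longest increasing subsequence ending at position i. Then dp = [1, 2, 3, 2, 3, 2, 1, 4, 2, 1, 3, 4, 2, 3].
The maximum is 4; one witness is 12, 18, 22, 24 at positions 1,4,5,8.

4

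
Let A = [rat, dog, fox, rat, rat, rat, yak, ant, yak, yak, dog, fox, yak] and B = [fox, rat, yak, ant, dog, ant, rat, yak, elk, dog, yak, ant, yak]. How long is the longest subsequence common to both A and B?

A longest common subsequence is fox, rat, yak, ant, yak, yak, yak (length 7); the LCS DP confirms no longer common subsequence exists.

7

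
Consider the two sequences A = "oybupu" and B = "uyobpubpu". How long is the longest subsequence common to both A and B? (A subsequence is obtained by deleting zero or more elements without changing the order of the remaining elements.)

5

Backtracking the LCS table gives one alignment: o (A1,B3) → b (A3,B4) → u (A4,B6) → p (A5,B8) → u (A6,B9).
So the longest common subsequence has length 5.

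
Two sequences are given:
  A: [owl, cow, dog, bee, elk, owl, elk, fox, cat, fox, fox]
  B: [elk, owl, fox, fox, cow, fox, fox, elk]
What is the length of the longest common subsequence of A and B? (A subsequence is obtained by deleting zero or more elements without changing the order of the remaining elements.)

5

Backtracking the LCS table gives one alignment: elk (A5,B1) → owl (A6,B2) → fox (A8,B4) → fox (A10,B6) → fox (A11,B7).
So the longest common subsequence has length 5.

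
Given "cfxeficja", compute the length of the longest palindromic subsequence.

5

One longest palindromic subsequence is cfefc (positions 1,2,4,5,7); it reads the same forward and backward, and the interval DP gives dp[1][9] = 5.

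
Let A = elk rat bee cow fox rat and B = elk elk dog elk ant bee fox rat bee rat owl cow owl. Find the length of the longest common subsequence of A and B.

Backtracking the LCS table gives one alignment: elk (A1,B4) → rat (A2,B8) → bee (A3,B9) → cow (A4,B12).
So the longest common subsequence has length 4.

4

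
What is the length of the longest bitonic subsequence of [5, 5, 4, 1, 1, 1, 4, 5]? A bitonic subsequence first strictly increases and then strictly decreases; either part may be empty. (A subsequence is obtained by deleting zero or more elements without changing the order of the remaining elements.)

One longest bitonic subsequence is 5, 4, 1 (positions 1,3,6): it rises to 5 then falls. Length 3 is optimal.

3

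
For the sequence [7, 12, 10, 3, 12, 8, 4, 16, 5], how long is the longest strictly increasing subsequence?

One longest increasing subsequence is 7, 10, 12, 16 (positions 1,3,5,8), of length 4; no longer one exists.

4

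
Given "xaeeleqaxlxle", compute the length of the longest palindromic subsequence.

7

One longest palindromic subsequence is elxlxle (positions 3,5,9,10,11,12,13); it reads the same forward and backward, and the interval DP gives dp[1][13] = 7.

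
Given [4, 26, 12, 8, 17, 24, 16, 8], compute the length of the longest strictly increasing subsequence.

4

Let dp[i] be the longest increasing subsequence ending at position i. Then dp = [1, 2, 2, 2, 3, 4, 3, 2].
The maximum is 4; one witness is 4, 12, 17, 24 at positions 1,3,5,6.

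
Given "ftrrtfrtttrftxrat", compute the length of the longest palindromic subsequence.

One longest palindromic subsequence is trtfrtttrftrt (positions 2,4,5,6,7,8,9,10,11,12,13,15,17); it reads the same forward and backward, and the interval DP gives dp[1][17] = 13.

13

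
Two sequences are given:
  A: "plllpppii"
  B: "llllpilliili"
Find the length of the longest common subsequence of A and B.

6

Backtracking the LCS table gives one alignment: l (A2,B2) → l (A3,B3) → l (A4,B4) → p (A5,B5) → i (A8,B10) → i (A9,B12).
So the longest common subsequence has length 6.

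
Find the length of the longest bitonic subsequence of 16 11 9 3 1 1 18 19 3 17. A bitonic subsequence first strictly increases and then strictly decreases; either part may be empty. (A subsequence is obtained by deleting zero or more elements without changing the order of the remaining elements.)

5

Let inc[i] be the LIS ending at i and dec[i] the longest strictly decreasing subsequence starting at i. inc = [1, 1, 1, 1, 1, 1, 2, 3, 2, 3], dec = [5, 4, 3, 2, 1, 1, 2, 2, 1, 1].
max_i inc[i]+dec[i]−1 = 5, with one witness 16, 11, 9, 3, 1.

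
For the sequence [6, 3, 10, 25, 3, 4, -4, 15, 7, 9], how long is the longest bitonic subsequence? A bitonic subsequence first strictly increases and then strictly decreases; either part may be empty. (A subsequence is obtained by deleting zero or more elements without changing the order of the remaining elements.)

One longest bitonic subsequence is 6, 10, 25, 15, 9 (positions 1,3,4,8,10): it rises to 25 then falls. Length 5 is optimal.

5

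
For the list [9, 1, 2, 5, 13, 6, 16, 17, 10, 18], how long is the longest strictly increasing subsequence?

Let dp[i] be the longest increasing subsequence ending at position i. Then dp = [1, 1, 2, 3, 4, 4, 5, 6, 5, 7].
The maximum is 7; one witness is 1, 2, 5, 13, 16, 17, 18 at positions 2,3,4,5,7,8,10.

7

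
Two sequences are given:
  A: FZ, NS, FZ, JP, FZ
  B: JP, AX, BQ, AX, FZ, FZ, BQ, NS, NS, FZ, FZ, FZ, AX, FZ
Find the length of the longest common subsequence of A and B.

A longest common subsequence is FZ, NS, FZ, FZ (length 4); the LCS DP confirms no longer common subsequence exists.

4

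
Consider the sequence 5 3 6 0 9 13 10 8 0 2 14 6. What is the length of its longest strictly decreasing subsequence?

4

Scanning left to right, the best length ending at each element is: 5→1, 3→2, 6→1, 0→3, 9→1, 13→1, 10→2, 8→3, 0→4, 2→4, 14→1, 6→4.
So the longest decreasing subsequence has length 4, e.g. 13, 10, 8, 0.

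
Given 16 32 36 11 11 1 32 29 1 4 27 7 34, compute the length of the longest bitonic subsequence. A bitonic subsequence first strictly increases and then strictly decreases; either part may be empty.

7

One longest bitonic subsequence is 16, 32, 36, 32, 29, 27, 7 (positions 1,2,3,7,8,11,12): it rises to 36 then falls. Length 7 is optimal.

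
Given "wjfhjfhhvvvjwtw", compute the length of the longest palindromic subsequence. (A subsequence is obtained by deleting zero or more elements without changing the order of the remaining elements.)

7

Using dp[i][j] = 2 + dp[i+1][j−1] if the ends match, else max(dp[i+1][j], dp[i][j−1]):
dp[1][15] = 7. A witness is wjvvvjw at positions 1,5,9,10,11,12,15.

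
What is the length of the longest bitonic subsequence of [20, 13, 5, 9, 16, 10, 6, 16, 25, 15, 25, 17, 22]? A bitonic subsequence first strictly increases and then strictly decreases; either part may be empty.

Let inc[i] be the LIS ending at i and dec[i] the longest strictly decreasing subsequence starting at i. inc = [1, 1, 1, 2, 3, 3, 2, 4, 5, 4, 5, 5, 6], dec = [4, 3, 1, 2, 3, 2, 1, 2, 2, 1, 2, 1, 1].
max_i inc[i]+dec[i]−1 = 6, with one witness 5, 9, 10, 16, 25, 22.

6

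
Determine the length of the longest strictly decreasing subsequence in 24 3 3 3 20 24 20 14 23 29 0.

One longest decreasing subsequence is 24, 20, 14, 0 (positions 1,5,8,11), of length 4; no longer one exists.

4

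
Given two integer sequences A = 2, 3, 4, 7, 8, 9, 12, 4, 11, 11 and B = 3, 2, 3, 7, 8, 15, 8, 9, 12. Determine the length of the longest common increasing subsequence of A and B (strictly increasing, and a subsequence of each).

A longest common strictly increasing subsequence is 2, 3, 7, 8, 9, 12 (length 6); it appears in order in both A and B, and no longer such subsequence exists.

6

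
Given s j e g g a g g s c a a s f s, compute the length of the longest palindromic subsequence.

Using dp[i][j] = 2 + dp[i+1][j−1] if the ends match, else max(dp[i+1][j], dp[i][j−1]):
dp[1][15] = 7. A witness is sggaggs at positions 1,4,5,6,7,8,15.

7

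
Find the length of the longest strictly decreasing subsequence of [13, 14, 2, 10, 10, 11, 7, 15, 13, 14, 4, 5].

4

Scanning left to right, the best length ending at each element is: 13→1, 14→1, 2→2, 10→2, 10→2, 11→2, 7→3, 15→1, 13→2, 14→2, 4→4, 5→4.
So the longest decreasing subsequence has length 4, e.g. 13, 10, 7, 4.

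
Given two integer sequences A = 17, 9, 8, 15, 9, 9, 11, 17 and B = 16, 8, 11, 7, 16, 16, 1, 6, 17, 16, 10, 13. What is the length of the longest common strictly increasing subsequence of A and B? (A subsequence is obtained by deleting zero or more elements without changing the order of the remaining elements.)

For each value that appears in both, track the longest common increasing run ending there.
The best achievable length is 3; one witness is 8, 11, 17 (A-positions 3,7,8, B-positions 2,3,9).

3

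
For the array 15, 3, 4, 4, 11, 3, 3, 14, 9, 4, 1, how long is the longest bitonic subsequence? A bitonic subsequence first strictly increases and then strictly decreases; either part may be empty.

Let inc[i] be the LIS ending at i and dec[i] the longest strictly decreasing subsequence starting at i. inc = [1, 1, 2, 2, 3, 1, 1, 4, 3, 2, 1], dec = [5, 2, 3, 3, 4, 2, 2, 4, 3, 2, 1].
max_i inc[i]+dec[i]−1 = 7, with one witness 3, 4, 11, 14, 9, 4, 1.

7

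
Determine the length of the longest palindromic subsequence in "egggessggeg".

Using dp[i][j] = 2 + dp[i+1][j−1] if the ends match, else max(dp[i+1][j], dp[i][j−1]):
dp[1][11] = 8. A witness is gggssggg at positions 2,3,4,6,7,8,9,11.

8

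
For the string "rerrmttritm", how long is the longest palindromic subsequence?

5

One longest palindromic subsequence is mtitm (positions 5,6,9,10,11); it reads the same forward and backward, and the interval DP gives dp[1][11] = 5.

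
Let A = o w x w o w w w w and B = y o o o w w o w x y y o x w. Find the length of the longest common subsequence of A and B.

6

Backtracking the LCS table gives one alignment: o (A1,B4) → w (A2,B5) → w (A4,B6) → o (A5,B7) → w (A6,B8) → w (A9,B14).
So the longest common subsequence has length 6.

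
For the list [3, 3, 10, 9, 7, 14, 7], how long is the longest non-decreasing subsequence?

Let dp[i] be the longest non-decreasing subsequence ending at position i. Then dp = [1, 2, 3, 3, 3, 4, 4].
The maximum is 4; one witness is 3, 3, 10, 14 at positions 1,2,3,6.

4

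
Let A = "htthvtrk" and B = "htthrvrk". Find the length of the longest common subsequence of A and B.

Backtracking the LCS table gives one alignment: h (A1,B1) → t (A2,B2) → t (A3,B3) → h (A4,B4) → v (A5,B6) → r (A7,B7) → k (A8,B8).
So the longest common subsequence has length 7.

7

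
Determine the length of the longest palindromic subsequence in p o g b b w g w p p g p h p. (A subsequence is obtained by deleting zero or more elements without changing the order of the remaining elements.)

7

One longest palindromic subsequence is pgwgwgp (positions 1,3,6,7,8,11,14); it reads the same forward and backward, and the interval DP gives dp[1][14] = 7.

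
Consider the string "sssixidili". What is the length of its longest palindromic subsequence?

Using dp[i][j] = 2 + dp[i+1][j−1] if the ends match, else max(dp[i+1][j], dp[i][j−1]):
dp[1][10] = 5. A witness is iidii at positions 4,6,7,8,10.

5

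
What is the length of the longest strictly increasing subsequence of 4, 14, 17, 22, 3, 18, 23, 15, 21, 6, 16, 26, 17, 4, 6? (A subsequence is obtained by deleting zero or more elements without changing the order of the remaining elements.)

6

Let dp[i] be the longest increasing subsequence ending at position i. Then dp = [1, 2, 3, 4, 1, 4, 5, 3, 5, 2, 4, 6, 5, 2, 3].
The maximum is 6; one witness is 4, 14, 17, 22, 23, 26 at positions 1,2,3,4,7,12.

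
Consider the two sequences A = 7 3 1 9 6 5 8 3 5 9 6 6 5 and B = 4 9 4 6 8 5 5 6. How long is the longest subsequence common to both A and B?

A longest common subsequence is 9, 6, 5, 5, 6 (length 5); the LCS DP confirms no longer common subsequence exists.

5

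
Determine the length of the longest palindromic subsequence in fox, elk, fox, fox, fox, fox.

One longest palindromic subsequence is fox fox fox fox fox (positions 1,3,4,5,6); it reads the same forward and backward, and the interval DP gives dp[1][6] = 5.

5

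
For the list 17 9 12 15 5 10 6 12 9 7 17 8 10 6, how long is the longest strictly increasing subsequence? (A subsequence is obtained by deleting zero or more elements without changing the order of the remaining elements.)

5

Let dp[i] be the longest increasing subsequence ending at position i. Then dp = [1, 1, 2, 3, 1, 2, 2, 3, 3, 3, 4, 4, 5, 2].
The maximum is 5; one witness is 5, 6, 7, 8, 10 at positions 5,7,10,12,13.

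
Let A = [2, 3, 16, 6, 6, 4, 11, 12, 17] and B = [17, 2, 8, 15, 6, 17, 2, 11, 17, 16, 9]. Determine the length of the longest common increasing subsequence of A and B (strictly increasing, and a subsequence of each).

A longest common strictly increasing subsequence is 2, 6, 11, 17 (length 4); it appears in order in both A and B, and no longer such subsequence exists.

4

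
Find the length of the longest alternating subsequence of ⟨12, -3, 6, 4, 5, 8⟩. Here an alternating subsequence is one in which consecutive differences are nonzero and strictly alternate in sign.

5

Track the best alternating length ending on an up-step vs a down-step at each position: up/down = 1/1, 1/2, 3/2, 3/4, 5/4, 5/2.
The maximum over both is 5; one such subsequence is 12, -3, 6, 4, 5.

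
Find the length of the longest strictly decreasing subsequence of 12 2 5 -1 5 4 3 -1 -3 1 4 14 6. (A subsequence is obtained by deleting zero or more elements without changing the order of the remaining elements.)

Let dp[i] be the longest decreasing subsequence ending at position i. Then dp = [1, 2, 2, 3, 2, 3, 4, 5, 6, 5, 3, 1, 2].
The maximum is 6; one witness is 12, 5, 4, 3, -1, -3 at positions 1,3,6,7,8,9.

6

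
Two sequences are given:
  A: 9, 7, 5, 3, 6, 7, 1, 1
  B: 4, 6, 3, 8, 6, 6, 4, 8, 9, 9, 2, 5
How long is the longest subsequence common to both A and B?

2

Backtracking the LCS table gives one alignment: 9 (A1,B10) → 5 (A3,B12).
So the longest common subsequence has length 2.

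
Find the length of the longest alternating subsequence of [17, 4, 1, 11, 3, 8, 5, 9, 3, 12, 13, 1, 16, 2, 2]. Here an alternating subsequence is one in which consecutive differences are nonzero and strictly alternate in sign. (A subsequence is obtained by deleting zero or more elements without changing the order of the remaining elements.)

12

Track the best alternating length ending on an up-step vs a down-step at each position: up/down = 1/1, 1/2, 1/2, 3/2, 3/4, 5/4, 5/6, 7/4, 3/8, 9/2, 9/2, 1/10, 11/2, 11/12, 11/12.
The maximum over both is 12; one such subsequence is 17, 4, 11, 3, 8, 5, 9, 3, 12, 1, 16, 2.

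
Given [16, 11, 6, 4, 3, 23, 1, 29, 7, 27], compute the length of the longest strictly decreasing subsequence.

6

Scanning left to right, the best length ending at each element is: 16→1, 11→2, 6→3, 4→4, 3→5, 23→1, 1→6, 29→1, 7→3, 27→2.
So the longest decreasing subsequence has length 6, e.g. 16, 11, 6, 4, 3, 1.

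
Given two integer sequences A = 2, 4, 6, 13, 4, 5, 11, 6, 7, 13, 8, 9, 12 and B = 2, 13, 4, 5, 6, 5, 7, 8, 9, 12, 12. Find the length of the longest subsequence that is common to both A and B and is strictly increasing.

8

A longest common strictly increasing subsequence is 2, 4, 5, 6, 7, 8, 9, 12 (length 8); it appears in order in both A and B, and no longer such subsequence exists.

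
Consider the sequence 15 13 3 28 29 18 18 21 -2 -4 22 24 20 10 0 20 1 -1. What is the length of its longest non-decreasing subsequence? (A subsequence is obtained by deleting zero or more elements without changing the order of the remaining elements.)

One longest non-decreasing subsequence is 15, 18, 18, 21, 22, 24 (positions 1,6,7,8,11,12), of length 6; no longer one exists.

6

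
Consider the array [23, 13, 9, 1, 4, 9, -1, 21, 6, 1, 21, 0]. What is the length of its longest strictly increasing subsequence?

4

Let dp[i] be the longest increasing subsequence ending at position i. Then dp = [1, 1, 1, 1, 2, 3, 1, 4, 3, 2, 4, 2].
The maximum is 4; one witness is 1, 4, 9, 21 at positions 4,5,6,8.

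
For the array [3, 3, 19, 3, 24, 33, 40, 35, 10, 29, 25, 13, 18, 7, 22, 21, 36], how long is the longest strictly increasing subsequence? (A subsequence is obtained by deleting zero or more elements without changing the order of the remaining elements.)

Scanning left to right, the best length ending at each element is: 3→1, 3→1, 19→2, 3→1, 24→3, 33→4, 40→5, 35→5, 10→2, 29→4, 25→4, 13→3, 18→4, 7→2, 22→5, 21→5, 36→6.
So the longest increasing subsequence has length 6, e.g. 3, 19, 24, 33, 35, 36.

6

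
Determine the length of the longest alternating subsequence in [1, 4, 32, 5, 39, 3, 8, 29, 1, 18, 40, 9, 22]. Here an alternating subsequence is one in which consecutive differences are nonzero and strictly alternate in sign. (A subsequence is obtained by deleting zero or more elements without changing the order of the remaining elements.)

10

A longest alternating subsequence is 1, 32, 5, 39, 3, 8, 1, 18, 9, 22 (positions 1,3,4,5,6,7,9,10,12,13); its 9 consecutive differences strictly alternate in sign, and length 10 is optimal.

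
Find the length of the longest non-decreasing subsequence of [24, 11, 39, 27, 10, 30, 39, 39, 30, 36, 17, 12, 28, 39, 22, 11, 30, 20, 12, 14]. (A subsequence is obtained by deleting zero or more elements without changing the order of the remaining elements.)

Let dp[i] be the longest non-decreasing subsequence ending at position i. Then dp = [1, 1, 2, 2, 1, 3, 4, 5, 4, 5, 2, 2, 3, 6, 3, 2, 5, 3, 3, 4].
The maximum is 6; one witness is 24, 27, 30, 39, 39, 39 at positions 1,4,6,7,8,14.

6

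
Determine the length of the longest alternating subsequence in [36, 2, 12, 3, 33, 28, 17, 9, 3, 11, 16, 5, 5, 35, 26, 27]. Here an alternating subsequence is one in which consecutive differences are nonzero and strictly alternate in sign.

Track the best alternating length ending on an up-step vs a down-step at each position: up/down = 1/1, 1/2, 3/2, 3/4, 5/2, 5/6, 5/6, 5/6, 3/6, 7/6, 7/6, 7/8, 7/8, 9/2, 9/10, 11/10.
The maximum over both is 11; one such subsequence is 36, 2, 12, 3, 33, 9, 11, 5, 35, 26, 27.

11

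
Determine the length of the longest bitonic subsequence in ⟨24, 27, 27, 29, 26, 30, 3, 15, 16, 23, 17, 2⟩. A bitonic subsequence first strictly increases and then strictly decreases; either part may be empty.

Let inc[i] be the LIS ending at i and dec[i] the longest strictly decreasing subsequence starting at i. inc = [1, 2, 2, 3, 2, 4, 1, 2, 3, 4, 4, 1], dec = [4, 5, 5, 5, 4, 4, 2, 2, 2, 3, 2, 1].
max_i inc[i]+dec[i]−1 = 7, with one witness 24, 27, 29, 26, 23, 17, 2.

7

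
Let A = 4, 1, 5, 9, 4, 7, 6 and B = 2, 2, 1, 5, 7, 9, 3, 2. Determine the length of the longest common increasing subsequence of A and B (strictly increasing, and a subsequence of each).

A longest common strictly increasing subsequence is 1, 5, 7 (length 3); it appears in order in both A and B, and no longer such subsequence exists.

3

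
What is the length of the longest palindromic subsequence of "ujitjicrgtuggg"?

One longest palindromic subsequence is utgtu (positions 1,4,9,10,11); it reads the same forward and backward, and the interval DP gives dp[1][14] = 5.

5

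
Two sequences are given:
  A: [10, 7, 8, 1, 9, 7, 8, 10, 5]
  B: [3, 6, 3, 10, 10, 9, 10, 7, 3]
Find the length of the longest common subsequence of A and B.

3

A longest common subsequence is 10, 9, 7 (length 3); the LCS DP confirms no longer common subsequence exists.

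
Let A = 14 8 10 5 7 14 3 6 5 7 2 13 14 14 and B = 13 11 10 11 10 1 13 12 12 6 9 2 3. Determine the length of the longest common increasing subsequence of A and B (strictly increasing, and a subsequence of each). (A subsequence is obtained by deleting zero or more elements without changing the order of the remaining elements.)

2

For each value that appears in both, track the longest common increasing run ending there.
The best achievable length is 2; one witness is 10, 13 (A-positions 3,12, B-positions 3,7).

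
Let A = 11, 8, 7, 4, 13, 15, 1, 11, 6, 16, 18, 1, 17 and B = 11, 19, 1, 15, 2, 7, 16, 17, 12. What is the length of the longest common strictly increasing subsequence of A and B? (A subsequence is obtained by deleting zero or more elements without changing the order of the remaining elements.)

4

For each value that appears in both, track the longest common increasing run ending there.
The best achievable length is 4; one witness is 11, 15, 16, 17 (A-positions 1,6,10,13, B-positions 1,4,7,8).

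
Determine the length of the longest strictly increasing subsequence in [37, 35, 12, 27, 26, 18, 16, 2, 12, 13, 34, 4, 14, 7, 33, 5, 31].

5

Let dp[i] be the longest increasing subsequence ending at position i. Then dp = [1, 1, 1, 2, 2, 2, 2, 1, 2, 3, 4, 2, 4, 3, 5, 3, 5].
The maximum is 5; one witness is 2, 12, 13, 14, 33 at positions 8,9,10,13,15.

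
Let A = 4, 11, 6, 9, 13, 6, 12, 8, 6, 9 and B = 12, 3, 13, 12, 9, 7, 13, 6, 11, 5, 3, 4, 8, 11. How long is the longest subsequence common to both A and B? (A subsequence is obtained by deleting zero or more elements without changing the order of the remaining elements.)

Backtracking the LCS table gives one alignment: 9 (A4,B5) → 13 (A5,B7) → 6 (A6,B8) → 8 (A8,B13).
So the longest common subsequence has length 4.

4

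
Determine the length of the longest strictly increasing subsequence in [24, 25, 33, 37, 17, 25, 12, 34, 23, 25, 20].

4

Scanning left to right, the best length ending at each element is: 24→1, 25→2, 33→3, 37→4, 17→1, 25→2, 12→1, 34→4, 23→2, 25→3, 20→2.
So the longest increasing subsequence has length 4, e.g. 24, 25, 33, 37.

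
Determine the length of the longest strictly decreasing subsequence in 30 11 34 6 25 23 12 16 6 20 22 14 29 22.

5

One longest decreasing subsequence is 30, 25, 23, 12, 6 (positions 1,5,6,7,9), of length 5; no longer one exists.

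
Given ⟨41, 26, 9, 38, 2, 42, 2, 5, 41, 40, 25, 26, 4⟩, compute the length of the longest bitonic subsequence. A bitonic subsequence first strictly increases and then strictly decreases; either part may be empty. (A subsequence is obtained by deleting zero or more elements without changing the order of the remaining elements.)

7

Let inc[i] be the LIS ending at i and dec[i] the longest strictly decreasing subsequence starting at i. inc = [1, 1, 1, 2, 1, 3, 1, 2, 3, 3, 3, 4, 2], dec = [5, 4, 3, 3, 1, 5, 1, 2, 4, 3, 2, 2, 1].
max_i inc[i]+dec[i]−1 = 7, with one witness 26, 38, 42, 41, 40, 26, 4.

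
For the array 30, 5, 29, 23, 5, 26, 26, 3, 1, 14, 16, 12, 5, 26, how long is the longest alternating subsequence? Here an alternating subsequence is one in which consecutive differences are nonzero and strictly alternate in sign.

9

A longest alternating subsequence is 30, 5, 29, 23, 26, 3, 14, 12, 26 (positions 1,2,3,4,6,8,10,12,14); its 8 consecutive differences strictly alternate in sign, and length 9 is optimal.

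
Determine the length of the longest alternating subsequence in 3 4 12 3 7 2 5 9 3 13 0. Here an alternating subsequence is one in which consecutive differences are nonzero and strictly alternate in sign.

A longest alternating subsequence is 3, 4, 3, 7, 2, 5, 3, 13, 0 (positions 1,2,4,5,6,7,9,10,11); its 8 consecutive differences strictly alternate in sign, and length 9 is optimal.

9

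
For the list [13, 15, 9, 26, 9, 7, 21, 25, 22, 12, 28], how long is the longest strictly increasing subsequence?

Scanning left to right, the best length ending at each element is: 13→1, 15→2, 9→1, 26→3, 9→1, 7→1, 21→3, 25→4, 22→4, 12→2, 28→5.
So the longest increasing subsequence has length 5, e.g. 13, 15, 21, 25, 28.

5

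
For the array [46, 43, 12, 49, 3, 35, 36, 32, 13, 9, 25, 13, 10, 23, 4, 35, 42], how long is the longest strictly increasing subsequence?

One longest increasing subsequence is 3, 9, 13, 23, 35, 42 (positions 5,10,12,14,16,17), of length 6; no longer one exists.

6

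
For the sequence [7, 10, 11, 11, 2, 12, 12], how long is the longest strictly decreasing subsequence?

2

Let dp[i] be the longest decreasing subsequence ending at position i. Then dp = [1, 1, 1, 1, 2, 1, 1].
The maximum is 2; one witness is 7, 2 at positions 1,5.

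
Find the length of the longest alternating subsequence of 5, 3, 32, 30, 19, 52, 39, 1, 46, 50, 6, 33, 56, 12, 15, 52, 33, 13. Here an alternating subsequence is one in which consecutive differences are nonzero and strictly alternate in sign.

Track the best alternating length ending on an up-step vs a down-step at each position: up/down = 1/1, 1/2, 3/1, 3/4, 3/4, 5/1, 5/6, 1/6, 7/6, 7/6, 7/8, 9/8, 9/1, 9/10, 11/10, 11/10, 11/12, 11/12.
The maximum over both is 12; one such subsequence is 5, 3, 32, 30, 52, 39, 46, 6, 33, 12, 52, 33.

12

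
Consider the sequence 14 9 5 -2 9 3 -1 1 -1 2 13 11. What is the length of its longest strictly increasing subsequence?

5

One longest increasing subsequence is -2, -1, 1, 2, 13 (positions 4,7,8,10,11), of length 5; no longer one exists.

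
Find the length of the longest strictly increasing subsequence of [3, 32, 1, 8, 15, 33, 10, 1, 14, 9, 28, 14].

5

Scanning left to right, the best length ending at each element is: 3→1, 32→2, 1→1, 8→2, 15→3, 33→4, 10→3, 1→1, 14→4, 9→3, 28→5, 14→4.
So the longest increasing subsequence has length 5, e.g. 3, 8, 10, 14, 28.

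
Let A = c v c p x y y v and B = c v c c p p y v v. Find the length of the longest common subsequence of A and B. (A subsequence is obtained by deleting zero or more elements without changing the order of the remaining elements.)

Backtracking the LCS table gives one alignment: c (A1,B1) → v (A2,B2) → c (A3,B4) → p (A4,B6) → y (A6,B7) → v (A8,B9).
So the longest common subsequence has length 6.

6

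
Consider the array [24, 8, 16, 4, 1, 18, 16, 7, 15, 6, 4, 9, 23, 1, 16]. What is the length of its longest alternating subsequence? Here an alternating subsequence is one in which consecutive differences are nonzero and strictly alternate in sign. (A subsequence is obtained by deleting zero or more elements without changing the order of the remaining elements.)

11

A longest alternating subsequence is 24, 8, 16, 4, 18, 7, 15, 6, 9, 1, 16 (positions 1,2,3,4,6,8,9,10,12,14,15); its 10 consecutive differences strictly alternate in sign, and length 11 is optimal.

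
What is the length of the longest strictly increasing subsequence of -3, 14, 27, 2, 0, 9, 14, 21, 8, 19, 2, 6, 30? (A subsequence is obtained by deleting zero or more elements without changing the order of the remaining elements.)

One longest increasing subsequence is -3, 2, 9, 14, 21, 30 (positions 1,4,6,7,8,13), of length 6; no longer one exists.

6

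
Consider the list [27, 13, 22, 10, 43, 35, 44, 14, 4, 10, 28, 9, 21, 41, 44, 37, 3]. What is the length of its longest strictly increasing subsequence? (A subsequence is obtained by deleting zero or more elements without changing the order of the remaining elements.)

5

Scanning left to right, the best length ending at each element is: 27→1, 13→1, 22→2, 10→1, 43→3, 35→3, 44→4, 14→2, 4→1, 10→2, 28→3, 9→2, 21→3, 41→4, 44→5, 37→4, 3→1.
So the longest increasing subsequence has length 5, e.g. 13, 22, 35, 41, 44.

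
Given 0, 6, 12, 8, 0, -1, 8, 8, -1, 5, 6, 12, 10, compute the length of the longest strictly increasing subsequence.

One longest increasing subsequence is 0, 6, 8, 12 (positions 1,2,4,12), of length 4; no longer one exists.

4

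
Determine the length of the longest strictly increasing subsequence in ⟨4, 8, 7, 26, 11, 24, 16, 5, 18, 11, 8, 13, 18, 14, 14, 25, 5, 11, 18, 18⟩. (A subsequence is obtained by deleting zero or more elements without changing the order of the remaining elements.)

One longest increasing subsequence is 4, 8, 11, 16, 18, 25 (positions 1,2,5,7,9,16), of length 6; no longer one exists.

6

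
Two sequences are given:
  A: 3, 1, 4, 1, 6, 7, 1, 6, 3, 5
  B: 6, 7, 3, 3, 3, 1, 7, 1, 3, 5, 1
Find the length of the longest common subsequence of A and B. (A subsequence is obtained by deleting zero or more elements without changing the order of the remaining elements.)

6

Backtracking the LCS table gives one alignment: 3 (A1,B5) → 1 (A4,B6) → 7 (A6,B7) → 1 (A7,B8) → 3 (A9,B9) → 5 (A10,B10).
So the longest common subsequence has length 6.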